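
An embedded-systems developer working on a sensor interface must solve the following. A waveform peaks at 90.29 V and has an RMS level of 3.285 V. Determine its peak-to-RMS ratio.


Crest factor is the ratio of peak to RMS:
CF = V_peak / V_rms
   = 90.29 / 3.285
   = 27.4855

27.4855


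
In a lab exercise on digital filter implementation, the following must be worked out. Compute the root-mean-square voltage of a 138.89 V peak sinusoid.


RMS voltage for a sinusoidal waveform:
V_rms = V_peak / sqrt(2)
      = 138.89 / 1.414214
      = 98.21 V

98.21 V


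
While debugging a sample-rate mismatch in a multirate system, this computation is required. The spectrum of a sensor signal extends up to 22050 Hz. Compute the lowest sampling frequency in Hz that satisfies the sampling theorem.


The Nyquist rate is twice the maximum frequency component.
fs_min = 2 * fmax
      = 2 * 22050
      = 44100 Hz

44100


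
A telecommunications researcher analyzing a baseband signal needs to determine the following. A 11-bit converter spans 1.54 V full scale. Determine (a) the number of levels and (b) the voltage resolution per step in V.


Step 1 — number of quantization levels:
L = 2^N = 2^11 = 2048

Step 2 — LSB step size:
delta = Vfs / L
      = 1.54 / 2048
      = 0.00075195 V

Levels = 2048; step size = 0.00075195 V


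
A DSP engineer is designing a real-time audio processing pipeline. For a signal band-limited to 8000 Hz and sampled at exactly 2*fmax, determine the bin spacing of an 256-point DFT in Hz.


Step 1 — Nyquist sampling rate:
fs = 2 * fmax = 2 * 8000 = 16000 Hz

Step 2 — DFT bin spacing:
df = fs / N = 16000 / 256 = 62.5 Hz

62.5 Hz


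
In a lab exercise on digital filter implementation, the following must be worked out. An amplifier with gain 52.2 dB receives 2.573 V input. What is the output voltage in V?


Output voltage from dB gain:
V_out = V_in * 10^(gain_dB / 20)
      = 2.573 * 10^(52.2 / 20)
      = 2.573 * 407.380278
      = 1048.1895 V

1048.1895 V


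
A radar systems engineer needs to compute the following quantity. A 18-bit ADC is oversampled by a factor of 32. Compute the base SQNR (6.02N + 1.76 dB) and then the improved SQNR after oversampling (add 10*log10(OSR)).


Step 1 — baseline SQNR at Nyquist:
SQNR_base = 6.02*N + 1.76
          = 6.02*18 + 1.76
          = 110.12 dB

Step 2 — oversampling processing gain:
G = 10*log10(OSR) = 10*log10(32) = 15.05 dB

Step 3 — total:
SQNR_total = 110.12 + 15.05 = 125.17 dB

Base SQNR = 110.12 dB; oversampled SQNR = 125.17 dB


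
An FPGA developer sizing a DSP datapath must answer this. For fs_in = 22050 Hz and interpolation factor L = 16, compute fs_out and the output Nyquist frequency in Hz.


Step 1 — output sample rate after interpolation by L:
fs_out = L * fs_in = 16 * 22050 = 352800 Hz

Step 2 — Nyquist frequency of the output stream:
f_Nyq = fs_out / 2 = 352800 / 2 = 176400.0 Hz

fs_out = 352800 Hz; f_Nyquist = 176400.0 Hz


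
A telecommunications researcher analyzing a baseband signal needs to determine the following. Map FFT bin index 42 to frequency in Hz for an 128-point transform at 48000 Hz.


Frequency of DFT bin k:
f_k = k * fs / N
    = 42 * 48000 / 128
    = 2016000 / 128
    = 15750.0 Hz

15750.0 Hz


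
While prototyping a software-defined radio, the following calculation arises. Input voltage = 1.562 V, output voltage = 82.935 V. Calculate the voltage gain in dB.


Voltage gain in dB:
G = 20 * log10(Vout / Vin)
  = 20 * log10(82.935 / 1.562)
  = 20 * log10(53.095391)
  = 20 * 1.725057
  = 34.5 dB

34.5 dB


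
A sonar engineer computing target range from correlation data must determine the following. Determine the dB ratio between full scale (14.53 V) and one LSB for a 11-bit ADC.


Dynamic range from full-scale to LSB:
V_min = V_max / 2^bits = 14.53 / 2^11
DR = 20 * log10(V_max / V_min)
   = 20 * log10(2^11)
   = 20 * 11 * log10(2)
   = 66.23 dB

66.23 dB


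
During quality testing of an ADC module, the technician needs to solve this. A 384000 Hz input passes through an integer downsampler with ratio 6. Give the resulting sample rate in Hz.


Decimation reduces the sample rate:
fs_out = fs_in / M
       = 384000 / 6
       = 64000.0 Hz

64000.0 Hz


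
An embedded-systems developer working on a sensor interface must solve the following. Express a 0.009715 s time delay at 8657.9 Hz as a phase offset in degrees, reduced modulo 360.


Phase shift from frequency and time delay:
phi = 360 * f * t_delay
    = 360 * 8657.9 * 0.009715
    = 30280.14 degrees
    mod 360 = 40.14 degrees

40.14 degrees


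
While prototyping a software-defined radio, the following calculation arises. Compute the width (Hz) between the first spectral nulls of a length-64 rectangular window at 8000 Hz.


Main lobe width for a rectangular window:
Width = 2 * fs / N
      = 2 * 8000 / 64
      = 16000 / 64
      = 250.0 Hz

250.0 Hz


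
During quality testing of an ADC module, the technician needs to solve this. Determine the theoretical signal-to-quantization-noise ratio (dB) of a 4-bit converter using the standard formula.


Theoretical SNR for a full-scale sinusoid:
SNR = 6.02 * N + 1.76
    = 6.02 * 4 + 1.76
    = 24.08 + 1.76
    = 25.84 dB

25.84 dB


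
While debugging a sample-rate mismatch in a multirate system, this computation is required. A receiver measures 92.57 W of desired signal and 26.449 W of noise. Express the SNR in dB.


SNR in decibels:
SNR = 10 * log10(Ps / Pn)
    = 10 * log10(92.57 / 26.449)
    = 10 * log10(3.4999)
    = 10 * 0.5441
    = 5.44 dB

5.44 dB


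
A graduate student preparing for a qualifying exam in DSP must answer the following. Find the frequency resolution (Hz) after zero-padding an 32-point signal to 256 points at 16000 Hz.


Frequency resolution after zero-padding:
N_padded = 32 * 8 = 256
df = fs / N_padded
   = 16000 / 256
   = 62.5 Hz

62.5 Hz


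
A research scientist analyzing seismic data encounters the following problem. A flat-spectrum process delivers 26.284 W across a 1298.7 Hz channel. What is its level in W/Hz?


Power spectral density:
PSD = P / BW
    = 26.284 / 1298.7
    = 0.0202387 W/Hz

0.0202387 W/Hz


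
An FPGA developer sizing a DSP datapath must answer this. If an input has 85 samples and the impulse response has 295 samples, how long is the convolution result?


Linear convolution output length:
L = N + M - 1
  = 85 + 295 - 1
  = 379 samples

379


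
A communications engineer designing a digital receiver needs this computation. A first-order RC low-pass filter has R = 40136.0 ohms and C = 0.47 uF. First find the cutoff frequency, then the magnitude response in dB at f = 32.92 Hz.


Step 1 — cutoff frequency:
fc = 1 / (2*pi*R*C)
C = 0.47 uF = 4.7e-07 F
fc = 1 / (2*pi*40136.0*4.7e-07)
   = 8.437 Hz

Step 2 — magnitude at f = 32.92 Hz:
|H(f)| = 1 / sqrt(1 + (f/fc)^2)
f/fc = 32.92 / 8.437 = 3.901861
|H| = 1 / sqrt(1 + 15.224519) = 0.2482642
|H|_dB = 20*log10(0.2482642) = -12.1 dB

fc = 8.437 Hz; |H(32.92 Hz)| = -12.1 dB


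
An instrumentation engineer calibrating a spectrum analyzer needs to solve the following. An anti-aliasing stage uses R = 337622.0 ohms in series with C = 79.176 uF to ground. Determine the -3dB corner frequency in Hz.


Cutoff frequency of a first-order RC filter:
fc = 1 / (2 * pi * R * C)
C = 79.176 uF = 7.9176e-05 F
fc = 1 / (2 * pi * 337622.0 * 7.9176e-05)
   = 1 / 167.95934171247
   = 0.005954 Hz

0.005954 Hz


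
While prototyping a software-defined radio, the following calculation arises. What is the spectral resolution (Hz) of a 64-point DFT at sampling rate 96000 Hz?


DFT frequency resolution:
df = fs / N
   = 96000 / 64
   = 1500.0 Hz

1500.0 Hz


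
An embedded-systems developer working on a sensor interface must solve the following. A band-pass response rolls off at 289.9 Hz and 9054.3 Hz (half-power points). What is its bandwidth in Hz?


Bandwidth is the difference of -3dB frequencies:
BW = f_high - f_low
   = 9054.3 - 289.9
   = 8764.4 Hz

8764.4 Hz


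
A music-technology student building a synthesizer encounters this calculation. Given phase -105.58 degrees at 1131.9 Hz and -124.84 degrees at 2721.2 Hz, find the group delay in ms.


Group delay from phase difference:
tau = -d(phi)/d(omega)
d(phi) = -19.26 deg = -0.33615 rad
d(omega) = 2*pi*(2721.2 - 1131.9) = 9985.8664 rad/s
tau = -(-0.33615) / 9985.8664
    = 0.0337 ms

0.0337 ms


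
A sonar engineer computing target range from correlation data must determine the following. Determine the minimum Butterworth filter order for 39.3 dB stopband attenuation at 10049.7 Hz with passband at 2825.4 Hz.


Butterworth filter order formula:
n = log10(10^(A/10) - 1) / (2 * log10(f_stop/f_pass))
10^(39.3/10) - 1 = 8510.3804
f_stop/f_pass = 10049.7 / 2825.4 = 3.5569
n = 3.5657 -> ceil = 4

4


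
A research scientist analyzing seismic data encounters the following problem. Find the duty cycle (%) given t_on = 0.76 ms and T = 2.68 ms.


Duty cycle as a percentage:
DC = (t_on / T) * 100
   = (0.76 / 2.68) * 100
   = 0.283582 * 100
   = 28.36 %

28.36 %


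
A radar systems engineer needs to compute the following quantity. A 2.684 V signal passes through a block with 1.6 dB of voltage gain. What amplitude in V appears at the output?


Output voltage from dB gain:
V_out = V_in * 10^(gain_dB / 20)
      = 2.684 * 10^(1.6 / 20)
      = 2.684 * 1.202264
      = 3.2269 V

3.2269 V


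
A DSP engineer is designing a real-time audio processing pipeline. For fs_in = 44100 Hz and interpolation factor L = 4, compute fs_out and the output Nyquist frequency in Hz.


Step 1 — output sample rate after interpolation by L:
fs_out = L * fs_in = 4 * 44100 = 176400 Hz

Step 2 — Nyquist frequency of the output stream:
f_Nyq = fs_out / 2 = 176400 / 2 = 88200.0 Hz

fs_out = 176400 Hz; f_Nyquist = 88200.0 Hz


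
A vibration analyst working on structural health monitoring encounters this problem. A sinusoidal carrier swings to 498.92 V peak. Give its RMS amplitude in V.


RMS voltage for a sinusoidal waveform:
V_rms = V_peak / sqrt(2)
      = 498.92 / 1.414214
      = 352.79 V

352.79 V


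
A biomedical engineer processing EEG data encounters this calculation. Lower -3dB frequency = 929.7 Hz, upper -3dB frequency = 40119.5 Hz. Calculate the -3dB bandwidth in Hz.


Bandwidth is the difference of -3dB frequencies:
BW = f_high - f_low
   = 40119.5 - 929.7
   = 39189.8 Hz

39189.8 Hz


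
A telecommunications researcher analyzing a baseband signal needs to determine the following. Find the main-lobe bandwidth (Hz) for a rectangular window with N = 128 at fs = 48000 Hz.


Main lobe width for a rectangular window:
Width = 2 * fs / N
      = 2 * 48000 / 128
      = 96000 / 128
      = 750.0 Hz

750.0 Hz


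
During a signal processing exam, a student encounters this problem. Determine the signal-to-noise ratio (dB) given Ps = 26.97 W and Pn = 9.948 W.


SNR in decibels:
SNR = 10 * log10(Ps / Pn)
    = 10 * log10(26.97 / 9.948)
    = 10 * log10(2.7111)
    = 10 * 0.4331
    = 4.33 dB

4.33 dB


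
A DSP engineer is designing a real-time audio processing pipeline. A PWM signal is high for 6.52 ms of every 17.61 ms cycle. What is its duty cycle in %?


Duty cycle as a percentage:
DC = (t_on / T) * 100
   = (6.52 / 17.61) * 100
   = 0.370244 * 100
   = 37.02 %

37.02 %


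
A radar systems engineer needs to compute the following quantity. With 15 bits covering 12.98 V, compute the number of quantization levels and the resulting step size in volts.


Step 1 — number of quantization levels:
L = 2^N = 2^15 = 32768

Step 2 — LSB step size:
delta = Vfs / L
      = 12.98 / 32768
      = 0.00039612 V

Levels = 32768; step size = 0.00039612 V


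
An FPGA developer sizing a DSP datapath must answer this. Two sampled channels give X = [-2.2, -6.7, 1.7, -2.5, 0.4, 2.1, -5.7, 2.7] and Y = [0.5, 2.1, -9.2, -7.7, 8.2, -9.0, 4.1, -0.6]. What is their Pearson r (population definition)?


Pearson correlation coefficient (population):
r = cov(X,Y) / (std(X) * std(Y))
Mean X = -1.275, Mean Y = -1.45
Cov(X,Y) = -8.37
Std(X) = 3.358106, Std(Y) = 6.094875
r = -0.4089

-0.4089


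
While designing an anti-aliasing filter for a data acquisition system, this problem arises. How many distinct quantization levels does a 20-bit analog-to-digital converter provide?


Number of quantization levels = 2^N
= 2^20
= 1048576

1048576


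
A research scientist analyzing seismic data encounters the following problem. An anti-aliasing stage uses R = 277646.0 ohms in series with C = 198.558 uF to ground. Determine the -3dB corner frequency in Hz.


Cutoff frequency of a first-order RC filter:
fc = 1 / (2 * pi * R * C)
C = 198.558 uF = 0.000198558 F
fc = 1 / (2 * pi * 277646.0 * 0.000198558)
   = 1 / 346.38468273127
   = 0.002887 Hz

0.002887 Hz


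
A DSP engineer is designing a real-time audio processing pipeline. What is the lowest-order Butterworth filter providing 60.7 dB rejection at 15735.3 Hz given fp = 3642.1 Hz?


Butterworth filter order formula:
n = log10(10^(A/10) - 1) / (2 * log10(f_stop/f_pass))
10^(60.7/10) - 1 = 1174896.5549
f_stop/f_pass = 15735.3 / 3642.1 = 4.3204
n = 4.7756 -> ceil = 5

5


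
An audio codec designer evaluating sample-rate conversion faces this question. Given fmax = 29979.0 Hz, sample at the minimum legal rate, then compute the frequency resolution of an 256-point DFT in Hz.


Step 1 — Nyquist sampling rate:
fs = 2 * fmax = 2 * 29979.0 = 59958.0 Hz

Step 2 — DFT bin spacing:
df = fs / N = 59958.0 / 256 = 234.2109 Hz

234.2109 Hz


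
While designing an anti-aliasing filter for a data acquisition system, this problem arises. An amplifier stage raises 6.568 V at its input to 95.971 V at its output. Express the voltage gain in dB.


Voltage gain in dB:
G = 20 * log10(Vout / Vin)
  = 20 * log10(95.971 / 6.568)
  = 20 * log10(14.611906)
  = 20 * 1.164707
  = 23.29 dB

23.29 dB


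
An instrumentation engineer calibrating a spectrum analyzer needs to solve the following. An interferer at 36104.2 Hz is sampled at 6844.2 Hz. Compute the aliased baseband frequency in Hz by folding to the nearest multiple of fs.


Compute the nearest integer multiple of fs to the signal:
n = round(36104.2 / 6844.2) = 5
f_alias = |36104.2 - 5 * 6844.2|
        = |36104.2 - 34221.0|
        = 1883.2 Hz

1883.2


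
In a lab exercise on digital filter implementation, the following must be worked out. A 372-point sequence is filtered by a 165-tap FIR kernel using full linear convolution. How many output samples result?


Linear convolution output length:
L = N + M - 1
  = 372 + 165 - 1
  = 536 samples

536


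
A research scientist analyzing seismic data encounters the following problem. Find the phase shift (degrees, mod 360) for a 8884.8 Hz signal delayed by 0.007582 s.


Phase shift from frequency and time delay:
phi = 360 * f * t_delay
    = 360 * 8884.8 * 0.007582
    = 24251.24 degrees
    mod 360 = 131.24 degrees

131.24 degrees


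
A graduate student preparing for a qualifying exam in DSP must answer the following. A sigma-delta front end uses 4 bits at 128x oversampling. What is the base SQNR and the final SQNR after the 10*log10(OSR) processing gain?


Step 1 — baseline SQNR at Nyquist:
SQNR_base = 6.02*N + 1.76
          = 6.02*4 + 1.76
          = 25.84 dB

Step 2 — oversampling processing gain:
G = 10*log10(OSR) = 10*log10(128) = 21.07 dB

Step 3 — total:
SQNR_total = 25.84 + 21.07 = 46.91 dB

Base SQNR = 25.84 dB; oversampled SQNR = 46.91 dB


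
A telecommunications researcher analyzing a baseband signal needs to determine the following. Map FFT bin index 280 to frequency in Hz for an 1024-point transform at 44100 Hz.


Frequency of DFT bin k:
f_k = k * fs / N
    = 280 * 44100 / 1024
    = 12348000 / 1024
    = 12058.594 Hz

12058.594 Hz


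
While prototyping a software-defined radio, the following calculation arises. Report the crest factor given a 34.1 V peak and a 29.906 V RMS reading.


Crest factor is the ratio of peak to RMS:
CF = V_peak / V_rms
   = 34.1 / 29.906
   = 1.1402

1.1402


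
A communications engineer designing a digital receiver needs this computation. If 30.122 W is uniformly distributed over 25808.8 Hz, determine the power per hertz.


Power spectral density:
PSD = P / BW
    = 30.122 / 25808.8
    = 0.00116712 W/Hz

0.00116712 W/Hz


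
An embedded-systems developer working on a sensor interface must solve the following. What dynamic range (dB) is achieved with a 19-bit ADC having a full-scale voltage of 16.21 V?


Dynamic range from full-scale to LSB:
V_min = V_max / 2^bits = 16.21 / 2^19
DR = 20 * log10(V_max / V_min)
   = 20 * log10(2^19)
   = 20 * 19 * log10(2)
   = 114.39 dB

114.39 dB


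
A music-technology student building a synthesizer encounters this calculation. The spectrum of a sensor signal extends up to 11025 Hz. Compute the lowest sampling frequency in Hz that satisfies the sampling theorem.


The Nyquist rate is twice the maximum frequency component.
fs_min = 2 * fmax
      = 2 * 11025
      = 22050 Hz

22050


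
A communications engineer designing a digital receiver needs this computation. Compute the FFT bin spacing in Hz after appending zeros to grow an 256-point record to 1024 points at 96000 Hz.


Frequency resolution after zero-padding:
N_padded = 256 * 4 = 1024
df = fs / N_padded
   = 96000 / 1024
   = 93.75 Hz

93.75 Hz


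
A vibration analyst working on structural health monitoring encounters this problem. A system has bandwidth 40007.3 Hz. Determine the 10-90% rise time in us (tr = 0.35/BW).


Rise time from bandwidth relationship:
tr = 0.35 / BW
   = 0.35 / 40007.3
   = 8.748403416e-06 s
   = 8.7484 us

8.7484 us


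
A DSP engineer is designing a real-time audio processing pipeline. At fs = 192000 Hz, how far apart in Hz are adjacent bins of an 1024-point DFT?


DFT frequency resolution:
df = fs / N
   = 192000 / 1024
   = 187.5 Hz

187.5 Hz


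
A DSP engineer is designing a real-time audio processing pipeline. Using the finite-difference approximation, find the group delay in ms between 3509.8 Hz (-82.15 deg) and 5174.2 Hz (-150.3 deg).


Group delay from phase difference:
tau = -d(phi)/d(omega)
d(phi) = -68.15 deg = -1.189442 rad
d(omega) = 2*pi*(5174.2 - 3509.8) = 10457.7336 rad/s
tau = -(-1.189442) / 10457.7336
    = 0.1137 ms

0.1137 ms


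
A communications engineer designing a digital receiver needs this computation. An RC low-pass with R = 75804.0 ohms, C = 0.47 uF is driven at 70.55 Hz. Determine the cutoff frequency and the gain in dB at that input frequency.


Step 1 — cutoff frequency:
fc = 1 / (2*pi*R*C)
C = 0.47 uF = 4.7e-07 F
fc = 1 / (2*pi*75804.0*4.7e-07)
   = 4.46715 Hz

Step 2 — magnitude at f = 70.55 Hz:
|H(f)| = 1 / sqrt(1 + (f/fc)^2)
f/fc = 70.55 / 4.46715 = 15.793067
|H| = 1 / sqrt(1 + 249.420965) = 0.0631924
|H|_dB = 20*log10(0.0631924) = -23.99 dB

fc = 4.46715 Hz; |H(70.55 Hz)| = -23.99 dB


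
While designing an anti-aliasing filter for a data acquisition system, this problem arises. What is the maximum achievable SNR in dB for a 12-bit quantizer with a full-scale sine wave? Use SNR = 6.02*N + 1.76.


Theoretical SNR for a full-scale sinusoid:
SNR = 6.02 * N + 1.76
    = 6.02 * 12 + 1.76
    = 72.24 + 1.76
    = 74.0 dB

74.0 dB


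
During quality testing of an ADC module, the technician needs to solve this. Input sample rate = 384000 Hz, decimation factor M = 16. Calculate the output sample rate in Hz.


Decimation reduces the sample rate:
fs_out = fs_in / M
       = 384000 / 16
       = 24000.0 Hz

24000.0 Hz


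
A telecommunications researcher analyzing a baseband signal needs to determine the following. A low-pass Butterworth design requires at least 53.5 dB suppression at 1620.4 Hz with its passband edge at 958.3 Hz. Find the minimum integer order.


Butterworth filter order formula:
n = log10(10^(A/10) - 1) / (2 * log10(f_stop/f_pass))
10^(53.5/10) - 1 = 223871.1139
f_stop/f_pass = 1620.4 / 958.3 = 1.6909
n = 11.7262 -> ceil = 12

12


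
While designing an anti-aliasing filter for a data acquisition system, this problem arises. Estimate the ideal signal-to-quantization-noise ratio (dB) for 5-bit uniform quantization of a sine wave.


Theoretical SNR for a full-scale sinusoid:
SNR = 6.02 * N + 1.76
    = 6.02 * 5 + 1.76
    = 30.1 + 1.76
    = 31.86 dB

31.86 dB


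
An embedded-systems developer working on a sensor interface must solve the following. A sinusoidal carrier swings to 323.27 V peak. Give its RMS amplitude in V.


RMS voltage for a sinusoidal waveform:
V_rms = V_peak / sqrt(2)
      = 323.27 / 1.414214
      = 228.586 V

228.586 V


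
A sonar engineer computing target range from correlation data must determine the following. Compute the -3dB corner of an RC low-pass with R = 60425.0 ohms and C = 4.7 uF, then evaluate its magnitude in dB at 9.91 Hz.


Step 1 — cutoff frequency:
fc = 1 / (2*pi*R*C)
C = 4.7 uF = 4.7e-06 F
fc = 1 / (2*pi*60425.0*4.7e-06)
   = 0.56041 Hz

Step 2 — magnitude at f = 9.91 Hz:
|H(f)| = 1 / sqrt(1 + (f/fc)^2)
f/fc = 9.91 / 0.56041 = 17.683482
|H| = 1 / sqrt(1 + 312.705536) = 0.0564597
|H|_dB = 20*log10(0.0564597) = -24.97 dB

fc = 0.56041 Hz; |H(9.91 Hz)| = -24.97 dB


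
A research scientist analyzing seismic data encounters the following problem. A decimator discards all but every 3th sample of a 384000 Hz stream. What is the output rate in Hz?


Decimation reduces the sample rate:
fs_out = fs_in / M
       = 384000 / 3
       = 128000.0 Hz

128000.0 Hz


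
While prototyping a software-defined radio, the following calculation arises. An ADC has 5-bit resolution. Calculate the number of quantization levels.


Number of quantization levels = 2^N
= 2^5
= 32

32


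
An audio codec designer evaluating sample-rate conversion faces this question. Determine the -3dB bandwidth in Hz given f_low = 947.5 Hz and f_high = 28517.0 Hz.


Bandwidth is the difference of -3dB frequencies:
BW = f_high - f_low
   = 28517.0 - 947.5
   = 27569.5 Hz

27569.5 Hz


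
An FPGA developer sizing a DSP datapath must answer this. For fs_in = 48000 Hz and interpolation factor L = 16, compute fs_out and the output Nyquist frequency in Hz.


Step 1 — output sample rate after interpolation by L:
fs_out = L * fs_in = 16 * 48000 = 768000 Hz

Step 2 — Nyquist frequency of the output stream:
f_Nyq = fs_out / 2 = 768000 / 2 = 384000.0 Hz

fs_out = 768000 Hz; f_Nyquist = 384000.0 Hz


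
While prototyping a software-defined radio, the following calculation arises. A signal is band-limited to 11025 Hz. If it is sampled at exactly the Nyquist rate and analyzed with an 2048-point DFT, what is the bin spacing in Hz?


Step 1 — Nyquist sampling rate:
fs = 2 * fmax = 2 * 11025 = 22050 Hz

Step 2 — DFT bin spacing:
df = fs / N = 22050 / 2048 = 10.7666 Hz

10.7666 Hz


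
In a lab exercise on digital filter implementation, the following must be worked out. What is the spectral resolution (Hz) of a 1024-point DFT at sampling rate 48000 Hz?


DFT frequency resolution:
df = fs / N
   = 48000 / 1024
   = 46.875 Hz

46.875 Hz


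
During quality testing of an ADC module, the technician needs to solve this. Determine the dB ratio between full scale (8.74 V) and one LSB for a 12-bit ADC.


Dynamic range from full-scale to LSB:
V_min = V_max / 2^bits = 8.74 / 2^12
DR = 20 * log10(V_max / V_min)
   = 20 * log10(2^12)
   = 20 * 12 * log10(2)
   = 72.25 dB

72.25 dB


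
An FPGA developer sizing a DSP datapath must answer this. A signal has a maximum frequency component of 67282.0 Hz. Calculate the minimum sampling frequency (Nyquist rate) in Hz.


The Nyquist rate is twice the maximum frequency component.
fs_min = 2 * fmax
      = 2 * 67282.0
      = 134564.0 Hz

134564.0


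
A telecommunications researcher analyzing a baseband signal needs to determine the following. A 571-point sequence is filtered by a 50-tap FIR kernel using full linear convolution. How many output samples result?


Linear convolution output length:
L = N + M - 1
  = 571 + 50 - 1
  = 620 samples

620


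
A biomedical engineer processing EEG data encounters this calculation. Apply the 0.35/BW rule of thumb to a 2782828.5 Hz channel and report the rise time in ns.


Rise time from bandwidth relationship:
tr = 0.35 / BW
   = 0.35 / 2782828.5
   = 1.25771315e-07 s
   = 125.7713 ns

125.7713 ns


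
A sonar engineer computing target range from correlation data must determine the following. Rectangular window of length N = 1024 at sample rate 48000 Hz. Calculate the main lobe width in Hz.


Main lobe width for a rectangular window:
Width = 2 * fs / N
      = 2 * 48000 / 1024
      = 96000 / 1024
      = 93.75 Hz

93.75 Hz


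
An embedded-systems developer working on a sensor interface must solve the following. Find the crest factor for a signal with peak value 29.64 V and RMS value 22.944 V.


Crest factor is the ratio of peak to RMS:
CF = V_peak / V_rms
   = 29.64 / 22.944
   = 1.2918

1.2918


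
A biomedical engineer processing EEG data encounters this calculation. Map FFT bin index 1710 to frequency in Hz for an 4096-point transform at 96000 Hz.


Frequency of DFT bin k:
f_k = k * fs / N
    = 1710 * 96000 / 4096
    = 164160000 / 4096
    = 40078.125 Hz

40078.125 Hz


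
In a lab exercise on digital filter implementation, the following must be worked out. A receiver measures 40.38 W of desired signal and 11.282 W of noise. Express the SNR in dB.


SNR in decibels:
SNR = 10 * log10(Ps / Pn)
    = 10 * log10(40.38 / 11.282)
    = 10 * log10(3.5792)
    = 10 * 0.5538
    = 5.54 dB

5.54 dB


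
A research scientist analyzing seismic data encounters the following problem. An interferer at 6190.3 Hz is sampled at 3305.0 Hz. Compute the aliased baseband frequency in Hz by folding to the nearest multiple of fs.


Compute the nearest integer multiple of fs to the signal:
n = round(6190.3 / 3305.0) = 2
f_alias = |6190.3 - 2 * 3305.0|
        = |6190.3 - 6610.0|
        = 419.7 Hz

419.7


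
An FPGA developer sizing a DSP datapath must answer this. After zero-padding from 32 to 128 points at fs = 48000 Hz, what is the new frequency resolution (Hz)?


Frequency resolution after zero-padding:
N_padded = 32 * 4 = 128
df = fs / N_padded
   = 48000 / 128
   = 375.0 Hz

375.0 Hz


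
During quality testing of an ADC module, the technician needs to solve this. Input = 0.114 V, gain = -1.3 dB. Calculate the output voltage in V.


Output voltage from dB gain:
V_out = V_in * 10^(gain_dB / 20)
      = 0.114 * 10^(-1.3 / 20)
      = 0.114 * 0.860994
      = 0.0982 V

0.0982 V


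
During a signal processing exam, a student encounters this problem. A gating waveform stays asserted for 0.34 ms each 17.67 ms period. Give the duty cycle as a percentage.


Duty cycle as a percentage:
DC = (t_on / T) * 100
   = (0.34 / 17.67) * 100
   = 0.019242 * 100
   = 1.92 %

1.92 %


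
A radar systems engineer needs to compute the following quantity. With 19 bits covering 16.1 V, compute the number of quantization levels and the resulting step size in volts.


Step 1 — number of quantization levels:
L = 2^N = 2^19 = 524288

Step 2 — LSB step size:
delta = Vfs / L
      = 16.1 / 524288
      = 3.071e-05 V

Levels = 524288; step size = 3.071e-05 V


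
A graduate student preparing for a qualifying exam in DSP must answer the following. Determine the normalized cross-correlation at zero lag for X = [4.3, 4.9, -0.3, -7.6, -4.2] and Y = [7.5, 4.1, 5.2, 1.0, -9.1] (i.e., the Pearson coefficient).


Pearson correlation coefficient (population):
r = cov(X,Y) / (std(X) * std(Y))
Mean X = -0.58, Mean Y = 1.74
Cov(X,Y) = 17.2892
Std(X) = 4.823028, Std(Y) = 5.809854
r = 0.617

0.617


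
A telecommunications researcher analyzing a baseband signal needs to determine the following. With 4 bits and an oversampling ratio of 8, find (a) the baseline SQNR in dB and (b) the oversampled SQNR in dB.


Step 1 — baseline SQNR at Nyquist:
SQNR_base = 6.02*N + 1.76
          = 6.02*4 + 1.76
          = 25.84 dB

Step 2 — oversampling processing gain:
G = 10*log10(OSR) = 10*log10(8) = 9.03 dB

Step 3 — total:
SQNR_total = 25.84 + 9.03 = 34.87 dB

Base SQNR = 25.84 dB; oversampled SQNR = 34.87 dB


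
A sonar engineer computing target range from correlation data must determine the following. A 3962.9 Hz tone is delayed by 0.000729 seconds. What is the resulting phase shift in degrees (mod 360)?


Phase shift from frequency and time delay:
phi = 360 * f * t_delay
    = 360 * 3962.9 * 0.000729
    = 1040.02 degrees
    mod 360 = 320.02 degrees

320.02 degrees


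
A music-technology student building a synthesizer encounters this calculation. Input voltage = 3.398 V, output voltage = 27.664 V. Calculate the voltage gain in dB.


Voltage gain in dB:
G = 20 * log10(Vout / Vin)
  = 20 * log10(27.664 / 3.398)
  = 20 * log10(8.14126)
  = 20 * 0.910692
  = 18.21 dB

18.21 dB


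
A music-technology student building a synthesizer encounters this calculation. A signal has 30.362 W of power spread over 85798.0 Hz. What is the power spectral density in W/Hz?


Power spectral density:
PSD = P / BW
    = 30.362 / 85798.0
    = 0.00035388 W/Hz

0.00035388 W/Hz


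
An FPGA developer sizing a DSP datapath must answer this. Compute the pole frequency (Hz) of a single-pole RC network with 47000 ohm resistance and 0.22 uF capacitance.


Cutoff frequency of a first-order RC filter:
fc = 1 / (2 * pi * R * C)
C = 0.22 uF = 2.2e-07 F
fc = 1 / (2 * pi * 47000 * 2.2e-07)
   = 1 / 0.064968136076237
   = 15.392161 Hz

15.392161 Hz


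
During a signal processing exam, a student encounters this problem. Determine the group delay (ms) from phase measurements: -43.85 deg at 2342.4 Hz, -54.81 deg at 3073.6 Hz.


Group delay from phase difference:
tau = -d(phi)/d(omega)
d(phi) = -10.96 deg = -0.191288 rad
d(omega) = 2*pi*(3073.6 - 2342.4) = 4594.2651 rad/s
tau = -(-0.191288) / 4594.2651
    = 0.0416 ms

0.0416 ms


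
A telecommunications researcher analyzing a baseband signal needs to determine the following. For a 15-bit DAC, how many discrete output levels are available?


Number of quantization levels = 2^N
= 2^15
= 32768

32768


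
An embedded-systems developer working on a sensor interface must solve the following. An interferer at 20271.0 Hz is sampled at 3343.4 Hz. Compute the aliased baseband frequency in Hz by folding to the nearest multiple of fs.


Compute the nearest integer multiple of fs to the signal:
n = round(20271.0 / 3343.4) = 6
f_alias = |20271.0 - 6 * 3343.4|
        = |20271.0 - 20060.4|
        = 210.6 Hz

210.6


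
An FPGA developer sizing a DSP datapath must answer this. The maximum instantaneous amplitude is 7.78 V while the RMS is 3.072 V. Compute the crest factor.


Crest factor is the ratio of peak to RMS:
CF = V_peak / V_rms
   = 7.78 / 3.072
   = 2.5326

2.5326


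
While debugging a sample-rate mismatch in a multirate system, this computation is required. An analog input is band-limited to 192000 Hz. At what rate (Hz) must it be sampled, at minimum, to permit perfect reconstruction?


The Nyquist rate is twice the maximum frequency component.
fs_min = 2 * fmax
      = 2 * 192000
      = 384000 Hz

384000


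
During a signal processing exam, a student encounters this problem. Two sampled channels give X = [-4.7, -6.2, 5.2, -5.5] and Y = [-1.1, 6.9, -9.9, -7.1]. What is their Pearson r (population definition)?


Pearson correlation coefficient (population):
r = cov(X,Y) / (std(X) * std(Y))
Mean X = -2.8, Mean Y = -2.8
Cov(X,Y) = -20.35
Std(X) = 4.649193, Std(Y) = 6.43972
r = -0.6797

-0.6797


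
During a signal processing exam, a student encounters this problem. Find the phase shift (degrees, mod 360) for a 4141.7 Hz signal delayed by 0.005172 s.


Phase shift from frequency and time delay:
phi = 360 * f * t_delay
    = 360 * 4141.7 * 0.005172
    = 7711.51 degrees
    mod 360 = 151.51 degrees

151.51 degrees


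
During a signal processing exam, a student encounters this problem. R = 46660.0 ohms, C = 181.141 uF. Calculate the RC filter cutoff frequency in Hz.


Cutoff frequency of a first-order RC filter:
fc = 1 / (2 * pi * R * C)
C = 181.141 uF = 0.000181141 F
fc = 1 / (2 * pi * 46660.0 * 0.000181141)
   = 1 / 53.1057276375
   = 0.01883 Hz

0.01883 Hz


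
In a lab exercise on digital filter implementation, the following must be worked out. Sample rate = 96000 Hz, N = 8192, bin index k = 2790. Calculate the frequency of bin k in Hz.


Frequency of DFT bin k:
f_k = k * fs / N
    = 2790 * 96000 / 8192
    = 267840000 / 8192
    = 32695.312 Hz

32695.312 Hz


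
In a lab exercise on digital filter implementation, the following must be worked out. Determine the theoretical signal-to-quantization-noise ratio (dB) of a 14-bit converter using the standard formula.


Theoretical SNR for a full-scale sinusoid:
SNR = 6.02 * N + 1.76
    = 6.02 * 14 + 1.76
    = 84.28 + 1.76
    = 86.04 dB

86.04 dB


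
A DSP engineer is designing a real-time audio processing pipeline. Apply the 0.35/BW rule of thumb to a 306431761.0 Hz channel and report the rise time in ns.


Rise time from bandwidth relationship:
tr = 0.35 / BW
   = 0.35 / 306431761.0
   = 1.142179253e-09 s
   = 1.1422 ns

1.1422 ns


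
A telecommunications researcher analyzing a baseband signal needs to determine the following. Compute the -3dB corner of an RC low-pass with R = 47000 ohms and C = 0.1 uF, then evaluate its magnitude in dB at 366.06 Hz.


Step 1 — cutoff frequency:
fc = 1 / (2*pi*R*C)
C = 0.1 uF = 1e-07 F
fc = 1 / (2*pi*47000*1e-07)
   = 33.8628 Hz

Step 2 — magnitude at f = 366.06 Hz:
|H(f)| = 1 / sqrt(1 + (f/fc)^2)
f/fc = 366.06 / 33.8628 = 10.810092
|H| = 1 / sqrt(1 + 116.858089) = 0.0921129
|H|_dB = 20*log10(0.0921129) = -20.71 dB

fc = 33.8628 Hz; |H(366.06 Hz)| = -20.71 dB


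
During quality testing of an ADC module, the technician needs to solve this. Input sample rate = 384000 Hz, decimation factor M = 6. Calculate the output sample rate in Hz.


Decimation reduces the sample rate:
fs_out = fs_in / M
       = 384000 / 6
       = 64000.0 Hz

64000.0 Hz


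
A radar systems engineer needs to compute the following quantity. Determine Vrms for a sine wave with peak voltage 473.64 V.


RMS voltage for a sinusoidal waveform:
V_rms = V_peak / sqrt(2)
      = 473.64 / 1.414214
      = 334.914 V

334.914 V


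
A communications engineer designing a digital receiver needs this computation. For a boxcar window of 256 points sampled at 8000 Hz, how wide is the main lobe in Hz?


Main lobe width for a rectangular window:
Width = 2 * fs / N
      = 2 * 8000 / 256
      = 16000 / 256
      = 62.5 Hz

62.5 Hz


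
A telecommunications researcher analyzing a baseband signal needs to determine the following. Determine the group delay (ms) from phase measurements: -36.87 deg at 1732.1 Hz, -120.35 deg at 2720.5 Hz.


Group delay from phase difference:
tau = -d(phi)/d(omega)
d(phi) = -83.48 deg = -1.457001 rad
d(omega) = 2*pi*(2720.5 - 1732.1) = 6210.3004 rad/s
tau = -(-1.457001) / 6210.3004
    = 0.2346 ms

0.2346 ms


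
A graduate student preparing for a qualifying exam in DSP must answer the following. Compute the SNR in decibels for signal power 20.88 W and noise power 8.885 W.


SNR in decibels:
SNR = 10 * log10(Ps / Pn)
    = 10 * log10(20.88 / 8.885)
    = 10 * log10(2.35)
    = 10 * 0.3711
    = 3.71 dB

3.71 dB


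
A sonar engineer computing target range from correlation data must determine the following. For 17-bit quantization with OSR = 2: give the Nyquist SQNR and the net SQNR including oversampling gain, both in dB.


Step 1 — baseline SQNR at Nyquist:
SQNR_base = 6.02*N + 1.76
          = 6.02*17 + 1.76
          = 104.1 dB

Step 2 — oversampling processing gain:
G = 10*log10(OSR) = 10*log10(2) = 3.01 dB

Step 3 — total:
SQNR_total = 104.1 + 3.01 = 107.11 dB

Base SQNR = 104.1 dB; oversampled SQNR = 107.11 dB


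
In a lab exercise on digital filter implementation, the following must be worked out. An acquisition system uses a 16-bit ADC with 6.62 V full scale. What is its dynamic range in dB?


Dynamic range from full-scale to LSB:
V_min = V_max / 2^bits = 6.62 / 2^16
DR = 20 * log10(V_max / V_min)
   = 20 * log10(2^16)
   = 20 * 16 * log10(2)
   = 96.33 dB

96.33 dB


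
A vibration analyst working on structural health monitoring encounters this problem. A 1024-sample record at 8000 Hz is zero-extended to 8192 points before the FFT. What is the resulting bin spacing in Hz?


Frequency resolution after zero-padding:
N_padded = 1024 * 8 = 8192
df = fs / N_padded
   = 8000 / 8192
   = 0.9766 Hz

0.9766 Hz


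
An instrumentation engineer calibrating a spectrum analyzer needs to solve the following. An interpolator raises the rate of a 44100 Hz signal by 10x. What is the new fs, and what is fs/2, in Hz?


Step 1 — output sample rate after interpolation by L:
fs_out = L * fs_in = 10 * 44100 = 441000 Hz

Step 2 — Nyquist frequency of the output stream:
f_Nyq = fs_out / 2 = 441000 / 2 = 220500.0 Hz

fs_out = 441000 Hz; f_Nyquist = 220500.0 Hz


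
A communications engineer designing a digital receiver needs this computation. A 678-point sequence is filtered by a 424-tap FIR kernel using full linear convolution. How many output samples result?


Linear convolution output length:
L = N + M - 1
  = 678 + 424 - 1
  = 1101 samples

1101


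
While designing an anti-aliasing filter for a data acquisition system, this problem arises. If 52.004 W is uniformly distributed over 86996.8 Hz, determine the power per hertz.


Power spectral density:
PSD = P / BW
    = 52.004 / 86996.8
    = 0.00059777 W/Hz

0.00059777 W/Hz


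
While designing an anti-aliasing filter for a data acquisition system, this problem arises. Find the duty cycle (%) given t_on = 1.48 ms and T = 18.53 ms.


Duty cycle as a percentage:
DC = (t_on / T) * 100
   = (1.48 / 18.53) * 100
   = 0.07987 * 100
   = 7.99 %

7.99 %


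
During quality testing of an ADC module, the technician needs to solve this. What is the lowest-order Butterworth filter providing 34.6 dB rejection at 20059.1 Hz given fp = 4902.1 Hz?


Butterworth filter order formula:
n = log10(10^(A/10) - 1) / (2 * log10(f_stop/f_pass))
10^(34.6/10) - 1 = 2883.0315
f_stop/f_pass = 20059.1 / 4902.1 = 4.0919
n = 2.827 -> ceil = 3

3


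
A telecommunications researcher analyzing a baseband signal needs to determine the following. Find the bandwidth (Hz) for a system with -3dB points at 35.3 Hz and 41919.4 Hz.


Bandwidth is the difference of -3dB frequencies:
BW = f_high - f_low
   = 41919.4 - 35.3
   = 41884.1 Hz

41884.1 Hz


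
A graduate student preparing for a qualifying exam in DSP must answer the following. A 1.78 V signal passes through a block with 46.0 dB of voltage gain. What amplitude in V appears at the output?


Output voltage from dB gain:
V_out = V_in * 10^(gain_dB / 20)
      = 1.78 * 10^(46.0 / 20)
      = 1.78 * 199.526231
      = 355.1567 V

355.1567 V


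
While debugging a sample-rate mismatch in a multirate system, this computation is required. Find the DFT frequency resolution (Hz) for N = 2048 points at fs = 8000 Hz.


DFT frequency resolution:
df = fs / N
   = 8000 / 2048
   = 3.9062 Hz

3.9062 Hz


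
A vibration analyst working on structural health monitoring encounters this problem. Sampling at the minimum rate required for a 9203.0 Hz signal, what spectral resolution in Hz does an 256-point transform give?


Step 1 — Nyquist sampling rate:
fs = 2 * fmax = 2 * 9203.0 = 18406.0 Hz

Step 2 — DFT bin spacing:
df = fs / N = 18406.0 / 256 = 71.8984 Hz

71.8984 Hz


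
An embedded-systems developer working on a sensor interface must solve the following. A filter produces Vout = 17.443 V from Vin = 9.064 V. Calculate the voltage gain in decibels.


Voltage gain in dB:
G = 20 * log10(Vout / Vin)
  = 20 * log10(17.443 / 9.064)
  = 20 * log10(1.924426)
  = 20 * 0.284301
  = 5.69 dB

5.69 dB
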